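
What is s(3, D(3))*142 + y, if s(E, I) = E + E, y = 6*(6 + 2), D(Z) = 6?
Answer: 900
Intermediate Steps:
y = 48 (y = 6*8 = 48)
s(E, I) = 2*E
s(3, D(3))*142 + y = (2*3)*142 + 48 = 6*142 + 48 = 852 + 48 = 900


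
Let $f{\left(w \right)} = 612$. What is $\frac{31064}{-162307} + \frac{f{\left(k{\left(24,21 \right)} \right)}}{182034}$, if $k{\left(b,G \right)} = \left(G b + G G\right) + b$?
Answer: $- \frac{308631794}{1641410691} \approx -0.18803$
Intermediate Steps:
$k{\left(b,G \right)} = b + G^{2} + G b$ ($k{\left(b,G \right)} = \left(G b + G^{2}\right) + b = \left(G^{2} + G b\right) + b = b + G^{2} + G b$)
$\frac{31064}{-162307} + \frac{f{\left(k{\left(24,21 \right)} \right)}}{182034} = \frac{31064}{-162307} + \frac{612}{182034} = 31064 \left(- \frac{1}{162307}\right) + 612 \cdot \frac{1}{182034} = - \frac{31064}{162307} + \frac{34}{10113} = - \frac{308631794}{1641410691}$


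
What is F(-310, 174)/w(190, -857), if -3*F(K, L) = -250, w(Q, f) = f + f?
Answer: -125/2571 ≈ -0.048619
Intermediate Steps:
w(Q, f) = 2*f
F(K, L) = 250/3 (F(K, L) = -⅓*(-250) = 250/3)
F(-310, 174)/w(190, -857) = 250/(3*((2*(-857)))) = (250/3)/(-1714) = (250/3)*(-1/1714) = -125/2571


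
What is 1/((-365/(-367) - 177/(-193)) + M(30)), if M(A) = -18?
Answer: -70831/1139554 ≈ -0.062157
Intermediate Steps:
1/((-365/(-367) - 177/(-193)) + M(30)) = 1/((-365/(-367) - 177/(-193)) - 18) = 1/((-365*(-1/367) - 177*(-1/193)) - 18) = 1/((365/367 + 177/193) - 18) = 1/(135404/70831 - 18) = 1/(-1139554/70831) = -70831/1139554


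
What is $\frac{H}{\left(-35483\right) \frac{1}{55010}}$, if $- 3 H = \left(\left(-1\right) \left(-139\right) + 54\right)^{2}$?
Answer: $\frac{2049067490}{106449} \approx 19249.0$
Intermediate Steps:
$H = - \frac{37249}{3}$ ($H = - \frac{\left(\left(-1\right) \left(-139\right) + 54\right)^{2}}{3} = - \frac{\left(139 + 54\right)^{2}}{3} = - \frac{193^{2}}{3} = \left(- \frac{1}{3}\right) 37249 = - \frac{37249}{3} \approx -12416.0$)
$\frac{H}{\left(-35483\right) \frac{1}{55010}} = - \frac{37249}{3 \left(- \frac{35483}{55010}\right)} = \left(- \frac{37249}{3}\right) \left(- \frac{55010}{35483}\right) = \frac{2049067490}{106449}$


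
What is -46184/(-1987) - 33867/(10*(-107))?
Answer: 116710609/2126090 ≈ 54.894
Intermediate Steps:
-46184/(-1987) - 33867/(10*(-107)) = -46184*(-1/1987) - 33867/(-1070) = 46184/1987 - 33867*(-1/1070) = 46184/1987 + 33867/1070 = 116710609/2126090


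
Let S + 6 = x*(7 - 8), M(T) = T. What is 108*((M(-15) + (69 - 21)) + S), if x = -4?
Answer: 3348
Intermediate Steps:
S = -2 (S = -6 - 4*(7 - 8) = -6 - 4*(-1) = -6 + 4 = -2)
108*((M(-15) + (69 - 21)) + S) = 108*((-15 + (69 - 21)) - 2) = 108*((-15 + 48) - 2) = 108*(33 - 2) = 108*31 = 3348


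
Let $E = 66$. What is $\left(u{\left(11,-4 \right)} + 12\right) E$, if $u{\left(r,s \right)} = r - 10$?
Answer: $858$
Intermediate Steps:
$u{\left(r,s \right)} = -10 + r$
$\left(u{\left(11,-4 \right)} + 12\right) E = \left(\left(-10 + 11\right) + 12\right) 66 = \left(1 + 12\right) 66 = 13 \cdot 66 = 858$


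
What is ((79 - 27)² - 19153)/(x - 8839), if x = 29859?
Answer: -16449/21020 ≈ -0.78254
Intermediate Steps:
((79 - 27)² - 19153)/(x - 8839) = ((79 - 27)² - 19153)/(29859 - 8839) = (52² - 19153)/21020 = (2704 - 19153)*(1/21020) = -16449*1/21020 = -16449/21020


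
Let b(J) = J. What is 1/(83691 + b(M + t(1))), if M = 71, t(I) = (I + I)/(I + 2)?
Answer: 3/251288 ≈ 1.1938e-5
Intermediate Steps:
t(I) = 2*I/(2 + I) (t(I) = (2*I)/(2 + I) = 2*I/(2 + I))
1/(83691 + b(M + t(1))) = 1/(83691 + (71 + 2*1/(2 + 1))) = 1/(83691 + (71 + 2*1/3)) = 1/(83691 + (71 + 2*1*(1/3))) = 1/(83691 + (71 + 2/3)) = 1/(83691 + 215/3) = 1/(251288/3) = 3/251288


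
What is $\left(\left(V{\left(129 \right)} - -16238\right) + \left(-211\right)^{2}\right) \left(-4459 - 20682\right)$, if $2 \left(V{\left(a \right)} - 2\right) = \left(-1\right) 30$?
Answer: $-1527215186$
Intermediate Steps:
$V{\left(a \right)} = -13$ ($V{\left(a \right)} = 2 + \frac{\left(-1\right) 30}{2} = 2 + \frac{1}{2} \left(-30\right) = 2 - 15 = -13$)
$\left(\left(V{\left(129 \right)} - -16238\right) + \left(-211\right)^{2}\right) \left(-4459 - 20682\right) = \left(\left(-13 - -16238\right) + \left(-211\right)^{2}\right) \left(-4459 - 20682\right) = \left(\left(-13 + 16238\right) + 44521\right) \left(-25141\right) = \left(16225 + 44521\right) \left(-25141\right) = 60746 \left(-25141\right) = -1527215186$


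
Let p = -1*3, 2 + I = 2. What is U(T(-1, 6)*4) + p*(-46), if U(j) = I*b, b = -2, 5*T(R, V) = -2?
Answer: 138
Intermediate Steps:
I = 0 (I = -2 + 2 = 0)
T(R, V) = -⅖ (T(R, V) = (⅕)*(-2) = -⅖)
U(j) = 0 (U(j) = 0*(-2) = 0)
p = -3
U(T(-1, 6)*4) + p*(-46) = 0 - 3*(-46) = 0 + 138 = 138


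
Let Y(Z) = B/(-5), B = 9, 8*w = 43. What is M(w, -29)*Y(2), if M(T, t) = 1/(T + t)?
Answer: 8/105 ≈ 0.076190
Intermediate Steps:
w = 43/8 (w = (⅛)*43 = 43/8 ≈ 5.3750)
Y(Z) = -9/5 (Y(Z) = 9/(-5) = 9*(-⅕) = -9/5)
M(w, -29)*Y(2) = -9/5/(43/8 - 29) = -9/5/(-189/8) = -8/189*(-9/5) = 8/105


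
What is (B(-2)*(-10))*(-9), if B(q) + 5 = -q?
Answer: -270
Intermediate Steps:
B(q) = -5 - q
(B(-2)*(-10))*(-9) = ((-5 - 1*(-2))*(-10))*(-9) = ((-5 + 2)*(-10))*(-9) = -3*(-10)*(-9) = 30*(-9) = -270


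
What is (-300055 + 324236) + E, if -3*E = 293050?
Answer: -220507/3 ≈ -73502.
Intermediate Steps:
E = -293050/3 (E = -⅓*293050 = -293050/3 ≈ -97683.)
(-300055 + 324236) + E = (-300055 + 324236) - 293050/3 = 24181 - 293050/3 = -220507/3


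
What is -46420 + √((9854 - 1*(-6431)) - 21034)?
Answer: -46420 + I*√4749 ≈ -46420.0 + 68.913*I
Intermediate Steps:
-46420 + √((9854 - 1*(-6431)) - 21034) = -46420 + √((9854 + 6431) - 21034) = -46420 + √(16285 - 21034) = -46420 + √(-4749) = -46420 + I*√4749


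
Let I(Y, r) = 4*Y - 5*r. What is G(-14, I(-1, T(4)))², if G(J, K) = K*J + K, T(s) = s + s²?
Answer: 1827904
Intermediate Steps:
I(Y, r) = -5*r + 4*Y
G(J, K) = K + J*K (G(J, K) = J*K + K = K + J*K)
G(-14, I(-1, T(4)))² = ((-20*(1 + 4) + 4*(-1))*(1 - 14))² = ((-20*5 - 4)*(-13))² = ((-5*20 - 4)*(-13))² = ((-100 - 4)*(-13))² = (-104*(-13))² = 1352² = 1827904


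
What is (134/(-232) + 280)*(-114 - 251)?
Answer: -11830745/116 ≈ -1.0199e+5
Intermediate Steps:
(134/(-232) + 280)*(-114 - 251) = (134*(-1/232) + 280)*(-365) = (-67/116 + 280)*(-365) = (32413/116)*(-365) = -11830745/116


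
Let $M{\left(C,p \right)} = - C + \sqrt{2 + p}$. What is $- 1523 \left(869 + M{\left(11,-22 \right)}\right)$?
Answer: $-1306734 - 3046 i \sqrt{5} \approx -1.3067 \cdot 10^{6} - 6811.1 i$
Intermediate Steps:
$M{\left(C,p \right)} = \sqrt{2 + p} - C$
$- 1523 \left(869 + M{\left(11,-22 \right)}\right) = - 1523 \left(869 + \left(\sqrt{2 - 22} - 11\right)\right) = - 1523 \left(869 - \left(11 - \sqrt{-20}\right)\right) = - 1523 \left(869 - \left(11 - 2 i \sqrt{5}\right)\right) = - 1523 \left(858 + 2 i \sqrt{5}\right) = -1306734 - 3046 i \sqrt{5}$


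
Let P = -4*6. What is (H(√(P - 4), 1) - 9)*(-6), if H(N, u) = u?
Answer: 48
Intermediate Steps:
P = -24
(H(√(P - 4), 1) - 9)*(-6) = (1 - 9)*(-6) = -8*(-6) = 48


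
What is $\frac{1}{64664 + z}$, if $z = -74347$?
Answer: $- \frac{1}{9683} \approx -0.00010327$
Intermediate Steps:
$\frac{1}{64664 + z} = \frac{1}{64664 - 74347} = \frac{1}{-9683} = - \frac{1}{9683}$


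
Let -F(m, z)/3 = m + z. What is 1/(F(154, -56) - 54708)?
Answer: -1/55002 ≈ -1.8181e-5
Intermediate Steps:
F(m, z) = -3*m - 3*z (F(m, z) = -3*(m + z) = -3*m - 3*z)
1/(F(154, -56) - 54708) = 1/((-3*154 - 3*(-56)) - 54708) = 1/((-462 + 168) - 54708) = 1/(-294 - 54708) = 1/(-55002) = -1/55002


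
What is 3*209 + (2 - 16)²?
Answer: 823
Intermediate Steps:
3*209 + (2 - 16)² = 627 + (-14)² = 627 + 196 = 823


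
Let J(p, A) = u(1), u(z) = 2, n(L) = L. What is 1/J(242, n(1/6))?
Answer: ½ ≈ 0.50000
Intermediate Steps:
J(p, A) = 2
1/J(242, n(1/6)) = 1/2 = ½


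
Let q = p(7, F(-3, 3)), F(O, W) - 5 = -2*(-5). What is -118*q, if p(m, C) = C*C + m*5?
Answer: -30680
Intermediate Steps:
F(O, W) = 15 (F(O, W) = 5 - 2*(-5) = 5 + 10 = 15)
p(m, C) = C² + 5*m
q = 260 (q = 15² + 5*7 = 225 + 35 = 260)
-118*q = -118*260 = -30680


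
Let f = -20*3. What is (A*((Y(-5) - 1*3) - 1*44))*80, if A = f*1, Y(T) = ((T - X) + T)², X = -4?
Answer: 52800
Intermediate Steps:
f = -60
Y(T) = (4 + 2*T)² (Y(T) = ((T - 1*(-4)) + T)² = ((T + 4) + T)² = ((4 + T) + T)² = (4 + 2*T)²)
A = -60 (A = -60*1 = -60)
(A*((Y(-5) - 1*3) - 1*44))*80 = -60*((4*(2 - 5)² - 1*3) - 1*44)*80 = -60*((4*(-3)² - 3) - 44)*80 = -60*((4*9 - 3) - 44)*80 = -60*((36 - 3) - 44)*80 = -60*(33 - 44)*80 = -60*(-11)*80 = 660*80 = 52800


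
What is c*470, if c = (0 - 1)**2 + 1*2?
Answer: 1410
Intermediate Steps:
c = 3 (c = (-1)**2 + 2 = 1 + 2 = 3)
c*470 = 3*470 = 1410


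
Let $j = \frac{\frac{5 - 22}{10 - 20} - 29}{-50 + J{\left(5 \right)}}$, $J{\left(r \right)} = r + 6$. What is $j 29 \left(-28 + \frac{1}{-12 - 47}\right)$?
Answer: $- \frac{335559}{590} \approx -568.74$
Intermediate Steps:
$J{\left(r \right)} = 6 + r$
$j = \frac{7}{10}$ ($j = \frac{\frac{5 - 22}{10 - 20} - 29}{-50 + \left(6 + 5\right)} = \frac{- \frac{17}{-10} - 29}{-50 + 11} = \frac{\left(-17\right) \left(- \frac{1}{10}\right) - 29}{-39} = \left(\frac{17}{10} - 29\right) \left(- \frac{1}{39}\right) = \left(- \frac{273}{10}\right) \left(- \frac{1}{39}\right) = \frac{7}{10} \approx 0.7$)
$j 29 \left(-28 + \frac{1}{-12 - 47}\right) = \frac{7}{10} \cdot 29 \left(-28 + \frac{1}{-12 - 47}\right) = \frac{203 \left(-28 + \frac{1}{-59}\right)}{10} = \frac{203 \left(-28 - \frac{1}{59}\right)}{10} = \frac{203}{10} \left(- \frac{1653}{59}\right) = - \frac{335559}{590}$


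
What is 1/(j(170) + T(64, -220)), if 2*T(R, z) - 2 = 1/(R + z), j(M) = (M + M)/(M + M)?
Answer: 312/623 ≈ 0.50080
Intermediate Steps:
j(M) = 1 (j(M) = (2*M)/((2*M)) = (2*M)*(1/(2*M)) = 1)
T(R, z) = 1 + 1/(2*(R + z))
1/(j(170) + T(64, -220)) = 1/(1 + (½ + 64 - 220)/(64 - 220)) = 1/(1 - 311/2/(-156)) = 1/(1 - 1/156*(-311/2)) = 1/(1 + 311/312) = 1/(623/312) = 312/623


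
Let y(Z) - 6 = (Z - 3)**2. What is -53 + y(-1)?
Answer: -31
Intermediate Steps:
y(Z) = 6 + (-3 + Z)**2 (y(Z) = 6 + (Z - 3)**2 = 6 + (-3 + Z)**2)
-53 + y(-1) = -53 + (6 + (-3 - 1)**2) = -53 + (6 + (-4)**2) = -53 + (6 + 16) = -53 + 22 = -31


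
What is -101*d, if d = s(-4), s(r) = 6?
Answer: -606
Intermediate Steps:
d = 6
-101*d = -101*6 = -606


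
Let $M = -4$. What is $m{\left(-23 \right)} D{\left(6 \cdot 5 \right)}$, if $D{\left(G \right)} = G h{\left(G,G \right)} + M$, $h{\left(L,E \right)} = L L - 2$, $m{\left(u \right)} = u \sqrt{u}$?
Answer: $- 619528 i \sqrt{23} \approx - 2.9712 \cdot 10^{6} i$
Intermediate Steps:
$m{\left(u \right)} = u^{\frac{3}{2}}$
$h{\left(L,E \right)} = -2 + L^{2}$ ($h{\left(L,E \right)} = L^{2} - 2 = -2 + L^{2}$)
$D{\left(G \right)} = -4 + G \left(-2 + G^{2}\right)$ ($D{\left(G \right)} = G \left(-2 + G^{2}\right) - 4 = -4 + G \left(-2 + G^{2}\right)$)
$m{\left(-23 \right)} D{\left(6 \cdot 5 \right)} = \left(-23\right)^{\frac{3}{2}} \left(-4 + 6 \cdot 5 \left(-2 + \left(6 \cdot 5\right)^{2}\right)\right) = - 23 i \sqrt{23} \left(-4 + 30 \left(-2 + 30^{2}\right)\right) = - 23 i \sqrt{23} \left(-4 + 30 \left(-2 + 900\right)\right) = - 23 i \sqrt{23} \left(-4 + 30 \cdot 898\right) = - 23 i \sqrt{23} \left(-4 + 26940\right) = - 23 i \sqrt{23} \cdot 26936 = - 619528 i \sqrt{23}$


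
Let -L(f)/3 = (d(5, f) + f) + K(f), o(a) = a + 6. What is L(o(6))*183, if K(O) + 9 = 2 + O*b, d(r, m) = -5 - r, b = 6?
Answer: -36783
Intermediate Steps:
K(O) = -7 + 6*O (K(O) = -9 + (2 + O*6) = -9 + (2 + 6*O) = -7 + 6*O)
o(a) = 6 + a
L(f) = 51 - 21*f (L(f) = -3*(((-5 - 1*5) + f) + (-7 + 6*f)) = -3*(((-5 - 5) + f) + (-7 + 6*f)) = -3*((-10 + f) + (-7 + 6*f)) = -3*(-17 + 7*f) = 51 - 21*f)
L(o(6))*183 = (51 - 21*(6 + 6))*183 = (51 - 21*12)*183 = (51 - 252)*183 = -201*183 = -36783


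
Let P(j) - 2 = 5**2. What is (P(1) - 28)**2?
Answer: 1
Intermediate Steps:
P(j) = 27 (P(j) = 2 + 5**2 = 2 + 25 = 27)
(P(1) - 28)**2 = (27 - 28)**2 = (-1)**2 = 1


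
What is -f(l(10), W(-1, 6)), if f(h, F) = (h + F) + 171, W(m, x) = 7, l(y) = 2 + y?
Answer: -190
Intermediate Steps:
f(h, F) = 171 + F + h (f(h, F) = (F + h) + 171 = 171 + F + h)
-f(l(10), W(-1, 6)) = -(171 + 7 + (2 + 10)) = -(171 + 7 + 12) = -1*190 = -190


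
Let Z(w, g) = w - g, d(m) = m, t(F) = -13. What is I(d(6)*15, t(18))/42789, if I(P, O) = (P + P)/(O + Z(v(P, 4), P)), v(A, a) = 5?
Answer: -30/698887 ≈ -4.2925e-5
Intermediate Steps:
I(P, O) = 2*P/(5 + O - P) (I(P, O) = (P + P)/(O + (5 - P)) = (2*P)/(5 + O - P) = 2*P/(5 + O - P))
I(d(6)*15, t(18))/42789 = (2*(6*15)/(5 - 13 - 6*15))/42789 = (2*90/(5 - 13 - 1*90))*(1/42789) = (2*90/(5 - 13 - 90))*(1/42789) = (2*90/(-98))*(1/42789) = (2*90*(-1/98))*(1/42789) = -90/49*1/42789 = -30/698887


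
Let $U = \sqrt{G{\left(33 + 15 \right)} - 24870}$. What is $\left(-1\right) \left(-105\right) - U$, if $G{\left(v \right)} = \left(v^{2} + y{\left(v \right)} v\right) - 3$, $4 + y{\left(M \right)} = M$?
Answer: $105 - 3 i \sqrt{2273} \approx 105.0 - 143.03 i$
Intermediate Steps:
$y{\left(M \right)} = -4 + M$
$G{\left(v \right)} = -3 + v^{2} + v \left(-4 + v\right)$ ($G{\left(v \right)} = \left(v^{2} + \left(-4 + v\right) v\right) - 3 = \left(v^{2} + v \left(-4 + v\right)\right) - 3 = -3 + v^{2} + v \left(-4 + v\right)$)
$U = 3 i \sqrt{2273}$ ($U = \sqrt{\left(-3 + \left(33 + 15\right)^{2} + \left(33 + 15\right) \left(-4 + \left(33 + 15\right)\right)\right) - 24870} = \sqrt{\left(-3 + 48^{2} + 48 \left(-4 + 48\right)\right) - 24870} = \sqrt{\left(-3 + 2304 + 48 \cdot 44\right) - 24870} = \sqrt{\left(-3 + 2304 + 2112\right) - 24870} = \sqrt{4413 - 24870} = \sqrt{-20457} = 3 i \sqrt{2273} \approx 143.03 i$)
$\left(-1\right) \left(-105\right) - U = \left(-1\right) \left(-105\right) - 3 i \sqrt{2273} = 105 - 3 i \sqrt{2273}$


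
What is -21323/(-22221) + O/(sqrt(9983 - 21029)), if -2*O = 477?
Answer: 21323/22221 + 159*I*sqrt(11046)/7364 ≈ 0.95959 + 2.2693*I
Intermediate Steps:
O = -477/2 (O = -1/2*477 = -477/2 ≈ -238.50)
-21323/(-22221) + O/(sqrt(9983 - 21029)) = -21323/(-22221) - 477/(2*sqrt(9983 - 21029)) = -21323*(-1/22221) - 477*(-I*sqrt(11046)/11046)/2 = 21323/22221 - 477*(-I*sqrt(11046)/11046)/2 = 21323/22221 - (-159)*I*sqrt(11046)/7364 = 21323/22221 + 159*I*sqrt(11046)/7364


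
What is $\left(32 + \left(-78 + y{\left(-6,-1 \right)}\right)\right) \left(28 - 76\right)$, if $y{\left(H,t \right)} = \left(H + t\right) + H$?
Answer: $2832$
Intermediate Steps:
$y{\left(H,t \right)} = t + 2 H$
$\left(32 + \left(-78 + y{\left(-6,-1 \right)}\right)\right) \left(28 - 76\right) = \left(32 + \left(-78 + \left(-1 + 2 \left(-6\right)\right)\right)\right) \left(28 - 76\right) = \left(32 - 91\right) \left(28 - 76\right) = \left(32 - 91\right) \left(-48\right) = \left(-59\right) \left(-48\right) = 2832$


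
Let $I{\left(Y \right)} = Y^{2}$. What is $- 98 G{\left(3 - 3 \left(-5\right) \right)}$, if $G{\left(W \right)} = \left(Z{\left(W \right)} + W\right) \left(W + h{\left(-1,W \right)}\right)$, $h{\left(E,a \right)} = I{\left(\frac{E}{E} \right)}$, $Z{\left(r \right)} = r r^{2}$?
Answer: $-10892700$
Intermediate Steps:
$Z{\left(r \right)} = r^{3}$
$h{\left(E,a \right)} = 1$ ($h{\left(E,a \right)} = \left(\frac{E}{E}\right)^{2} = 1^{2} = 1$)
$G{\left(W \right)} = \left(1 + W\right) \left(W + W^{3}\right)$ ($G{\left(W \right)} = \left(W^{3} + W\right) \left(W + 1\right) = \left(W + W^{3}\right) \left(1 + W\right) = \left(1 + W\right) \left(W + W^{3}\right)$)
$- 98 G{\left(3 - 3 \left(-5\right) \right)} = - 98 \left(3 - 3 \left(-5\right)\right) \left(1 - \left(-3 + 3 \left(-5\right)\right) + \left(3 - 3 \left(-5\right)\right)^{2} + \left(3 - 3 \left(-5\right)\right)^{3}\right) = - 98 \left(3 - -15\right) \left(1 + \left(3 - -15\right) + \left(3 - -15\right)^{2} + \left(3 - -15\right)^{3}\right) = - 98 \left(3 + 15\right) \left(1 + \left(3 + 15\right) + \left(3 + 15\right)^{2} + \left(3 + 15\right)^{3}\right) = - 98 \cdot 18 \left(1 + 18 + 18^{2} + 18^{3}\right) = - 98 \cdot 18 \left(1 + 18 + 324 + 5832\right) = - 98 \cdot 18 \cdot 6175 = \left(-98\right) 111150 = -10892700$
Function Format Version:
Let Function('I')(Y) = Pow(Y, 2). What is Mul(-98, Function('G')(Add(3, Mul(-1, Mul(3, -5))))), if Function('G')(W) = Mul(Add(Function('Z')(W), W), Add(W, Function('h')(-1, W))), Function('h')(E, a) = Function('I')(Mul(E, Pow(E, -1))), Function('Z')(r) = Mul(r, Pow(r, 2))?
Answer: -10892700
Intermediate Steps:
Function('Z')(r) = Pow(r, 3)
Function('h')(E, a) = 1 (Function('h')(E, a) = Pow(Mul(E, Pow(E, -1)), 2) = Pow(1, 2) = 1)
Function('G')(W) = Mul(Add(1, W), Add(W, Pow(W, 3))) (Function('G')(W) = Mul(Add(Pow(W, 3), W), Add(W, 1)) = Mul(Add(W, Pow(W, 3)), Add(1, W)) = Mul(Add(1, W), Add(W, Pow(W, 3))))
Mul(-98, Function('G')(Add(3, Mul(-1, Mul(3, -5))))) = Mul(-98, Mul(Add(3, Mul(-1, Mul(3, -5))), Add(1, Add(3, Mul(-1, Mul(3, -5))), Pow(Add(3, Mul(-1, Mul(3, -5))), 2), Pow(Add(3, Mul(-1, Mul(3, -5))), 3)))) = Mul(-98, Mul(Add(3, Mul(-1, -15)), Add(1, Add(3, Mul(-1, -15)), Pow(Add(3, Mul(-1, -15)), 2), Pow(Add(3, Mul(-1, -15)), 3)))) = Mul(-98, Mul(Add(3, 15), Add(1, Add(3, 15), Pow(Add(3, 15), 2), Pow(Add(3, 15), 3)))) = Mul(-98, Mul(18, Add(1, 18, Pow(18, 2), Pow(18, 3)))) = Mul(-98, Mul(18, Add(1, 18, 324, 5832))) = Mul(-98, Mul(18, 6175)) = Mul(-98, 111150) = -10892700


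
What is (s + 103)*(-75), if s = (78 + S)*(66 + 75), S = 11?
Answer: -948900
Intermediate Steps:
s = 12549 (s = (78 + 11)*(66 + 75) = 89*141 = 12549)
(s + 103)*(-75) = (12549 + 103)*(-75) = 12652*(-75) = -948900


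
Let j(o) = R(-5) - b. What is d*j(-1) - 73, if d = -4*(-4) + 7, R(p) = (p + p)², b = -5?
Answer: 2342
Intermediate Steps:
R(p) = 4*p² (R(p) = (2*p)² = 4*p²)
j(o) = 105 (j(o) = 4*(-5)² - 1*(-5) = 4*25 + 5 = 100 + 5 = 105)
d = 23 (d = 16 + 7 = 23)
d*j(-1) - 73 = 23*105 - 73 = 2415 - 73 = 2342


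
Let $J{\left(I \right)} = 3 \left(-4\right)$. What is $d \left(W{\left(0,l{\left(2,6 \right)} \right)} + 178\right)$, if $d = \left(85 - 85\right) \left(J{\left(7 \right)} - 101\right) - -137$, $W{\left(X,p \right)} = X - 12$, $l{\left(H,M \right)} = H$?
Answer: $22742$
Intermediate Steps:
$J{\left(I \right)} = -12$
$W{\left(X,p \right)} = -12 + X$ ($W{\left(X,p \right)} = X - 12 = -12 + X$)
$d = 137$ ($d = \left(85 - 85\right) \left(-12 - 101\right) - -137 = 0 \left(-113\right) + 137 = 0 + 137 = 137$)
$d \left(W{\left(0,l{\left(2,6 \right)} \right)} + 178\right) = 137 \left(\left(-12 + 0\right) + 178\right) = 137 \left(-12 + 178\right) = 137 \cdot 166 = 22742$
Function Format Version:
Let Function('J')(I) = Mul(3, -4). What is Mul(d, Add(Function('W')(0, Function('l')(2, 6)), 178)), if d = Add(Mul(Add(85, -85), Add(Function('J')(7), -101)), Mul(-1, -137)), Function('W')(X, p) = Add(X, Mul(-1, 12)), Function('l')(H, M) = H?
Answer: 22742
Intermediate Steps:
Function('J')(I) = -12
Function('W')(X, p) = Add(-12, X) (Function('W')(X, p) = Add(X, -12) = Add(-12, X))
d = 137 (d = Add(Mul(Add(85, -85), Add(-12, -101)), Mul(-1, -137)) = Add(Mul(0, -113), 137) = Add(0, 137) = 137)
Mul(d, Add(Function('W')(0, Function('l')(2, 6)), 178)) = Mul(137, Add(Add(-12, 0), 178)) = Mul(137, Add(-12, 178)) = Mul(137, 166) = 22742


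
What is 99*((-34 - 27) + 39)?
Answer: -2178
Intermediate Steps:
99*((-34 - 27) + 39) = 99*(-61 + 39) = 99*(-22) = -2178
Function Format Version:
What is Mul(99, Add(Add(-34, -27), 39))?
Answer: -2178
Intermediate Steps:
Mul(99, Add(Add(-34, -27), 39)) = Mul(99, Add(-61, 39)) = Mul(99, -22) = -2178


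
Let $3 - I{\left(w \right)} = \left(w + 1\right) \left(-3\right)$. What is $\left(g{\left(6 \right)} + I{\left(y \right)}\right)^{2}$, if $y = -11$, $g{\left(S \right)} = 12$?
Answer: $225$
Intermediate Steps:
$I{\left(w \right)} = 6 + 3 w$ ($I{\left(w \right)} = 3 - \left(w + 1\right) \left(-3\right) = 3 - \left(1 + w\right) \left(-3\right) = 3 - \left(-3 - 3 w\right) = 3 + \left(3 + 3 w\right) = 6 + 3 w$)
$\left(g{\left(6 \right)} + I{\left(y \right)}\right)^{2} = \left(12 + \left(6 + 3 \left(-11\right)\right)\right)^{2} = \left(12 + \left(6 - 33\right)\right)^{2} = \left(12 - 27\right)^{2} = \left(-15\right)^{2} = 225$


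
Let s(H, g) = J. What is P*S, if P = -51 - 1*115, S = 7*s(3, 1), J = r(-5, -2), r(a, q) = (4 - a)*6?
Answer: -62748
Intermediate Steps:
r(a, q) = 24 - 6*a
J = 54 (J = 24 - 6*(-5) = 24 + 30 = 54)
s(H, g) = 54
S = 378 (S = 7*54 = 378)
P = -166 (P = -51 - 115 = -166)
P*S = -166*378 = -62748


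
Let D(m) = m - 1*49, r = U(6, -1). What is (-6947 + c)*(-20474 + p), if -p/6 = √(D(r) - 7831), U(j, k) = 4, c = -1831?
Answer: 179720772 + 105336*I*√1969 ≈ 1.7972e+8 + 4.6741e+6*I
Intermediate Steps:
r = 4
D(m) = -49 + m (D(m) = m - 49 = -49 + m)
p = -12*I*√1969 (p = -6*√((-49 + 4) - 7831) = -6*√(-45 - 7831) = -12*I*√1969 ≈ -532.48*I)
(-6947 + c)*(-20474 + p) = (-6947 - 1831)*(-20474 - 12*I*√1969) = -8778*(-20474 - 12*I*√1969) = 179720772 + 105336*I*√1969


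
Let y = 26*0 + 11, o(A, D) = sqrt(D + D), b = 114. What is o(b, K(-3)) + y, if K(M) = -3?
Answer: 11 + I*sqrt(6) ≈ 11.0 + 2.4495*I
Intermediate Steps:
o(A, D) = sqrt(2)*sqrt(D) (o(A, D) = sqrt(2*D) = sqrt(2)*sqrt(D))
y = 11 (y = 0 + 11 = 11)
o(b, K(-3)) + y = sqrt(2)*sqrt(-3) + 11 = sqrt(2)*(I*sqrt(3)) + 11 = I*sqrt(6) + 11 = 11 + I*sqrt(6)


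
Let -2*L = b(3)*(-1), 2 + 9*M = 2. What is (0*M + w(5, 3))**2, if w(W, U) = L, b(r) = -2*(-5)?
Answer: 25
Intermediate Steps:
M = 0 (M = -2/9 + (1/9)*2 = -2/9 + 2/9 = 0)
b(r) = 10
L = 5 (L = -5*(-1) = -1/2*(-10) = 5)
w(W, U) = 5
(0*M + w(5, 3))**2 = (0*0 + 5)**2 = (0 + 5)**2 = 5**2 = 25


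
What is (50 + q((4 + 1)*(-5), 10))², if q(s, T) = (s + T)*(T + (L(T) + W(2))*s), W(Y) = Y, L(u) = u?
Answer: 19360000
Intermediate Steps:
q(s, T) = (T + s)*(T + s*(2 + T)) (q(s, T) = (s + T)*(T + (T + 2)*s) = (T + s)*(T + (2 + T)*s) = (T + s)*(T + s*(2 + T)))
(50 + q((4 + 1)*(-5), 10))² = (50 + (10² + 2*((4 + 1)*(-5))² + 10*((4 + 1)*(-5))² + ((4 + 1)*(-5))*10² + 3*10*((4 + 1)*(-5))))² = (50 + (100 + 2*(5*(-5))² + 10*(5*(-5))² + (5*(-5))*100 + 3*10*(5*(-5))))² = (50 + (100 + 2*(-25)² + 10*(-25)² - 25*100 + 3*10*(-25)))² = (50 + (100 + 2*625 + 10*625 - 2500 - 750))² = (50 + (100 + 1250 + 6250 - 2500 - 750))² = (50 + 4350)² = 4400² = 19360000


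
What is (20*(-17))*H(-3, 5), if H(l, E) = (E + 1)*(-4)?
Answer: 8160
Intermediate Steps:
H(l, E) = -4 - 4*E (H(l, E) = (1 + E)*(-4) = -4 - 4*E)
(20*(-17))*H(-3, 5) = (20*(-17))*(-4 - 4*5) = -340*(-4 - 20) = -340*(-24) = 8160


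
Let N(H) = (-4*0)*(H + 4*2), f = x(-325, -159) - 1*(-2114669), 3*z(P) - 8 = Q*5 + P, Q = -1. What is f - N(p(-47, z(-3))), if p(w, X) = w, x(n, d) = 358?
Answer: 2115027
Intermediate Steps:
z(P) = 1 + P/3 (z(P) = 8/3 + (-1*5 + P)/3 = 8/3 + (-5 + P)/3 = 8/3 + (-5/3 + P/3) = 1 + P/3)
f = 2115027 (f = 358 - 1*(-2114669) = 358 + 2114669 = 2115027)
N(H) = 0 (N(H) = 0*(H + 8) = 0*(8 + H) = 0)
f - N(p(-47, z(-3))) = 2115027 - 1*0 = 2115027 + 0 = 2115027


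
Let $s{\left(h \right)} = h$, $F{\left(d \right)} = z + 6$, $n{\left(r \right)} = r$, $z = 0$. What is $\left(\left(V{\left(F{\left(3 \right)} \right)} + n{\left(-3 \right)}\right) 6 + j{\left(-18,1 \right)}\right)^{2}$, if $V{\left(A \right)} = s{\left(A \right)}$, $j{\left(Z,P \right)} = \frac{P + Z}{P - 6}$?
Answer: $\frac{11449}{25} \approx 457.96$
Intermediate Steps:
$F{\left(d \right)} = 6$ ($F{\left(d \right)} = 0 + 6 = 6$)
$j{\left(Z,P \right)} = \frac{P + Z}{-6 + P}$
$V{\left(A \right)} = A$
$\left(\left(V{\left(F{\left(3 \right)} \right)} + n{\left(-3 \right)}\right) 6 + j{\left(-18,1 \right)}\right)^{2} = \left(\left(6 - 3\right) 6 + \frac{1 - 18}{-6 + 1}\right)^{2} = \left(3 \cdot 6 + \frac{1}{-5} \left(-17\right)\right)^{2} = \left(18 - - \frac{17}{5}\right)^{2} = \left(18 + \frac{17}{5}\right)^{2} = \left(\frac{107}{5}\right)^{2} = \frac{11449}{25}$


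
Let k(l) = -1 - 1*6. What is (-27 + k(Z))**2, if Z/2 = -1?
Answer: 1156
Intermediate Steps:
Z = -2 (Z = 2*(-1) = -2)
k(l) = -7 (k(l) = -1 - 6 = -7)
(-27 + k(Z))**2 = (-27 - 7)**2 = (-34)**2 = 1156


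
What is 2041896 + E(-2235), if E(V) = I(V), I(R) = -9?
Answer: 2041887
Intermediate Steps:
E(V) = -9
2041896 + E(-2235) = 2041896 - 9 = 2041887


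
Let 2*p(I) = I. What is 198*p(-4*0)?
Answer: 0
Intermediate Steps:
p(I) = I/2
198*p(-4*0) = 198*((-4*0)/2) = 198*((1/2)*0) = 198*0 = 0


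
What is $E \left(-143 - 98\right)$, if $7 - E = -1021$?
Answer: $-247748$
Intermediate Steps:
$E = 1028$ ($E = 7 - -1021 = 7 + 1021 = 1028$)
$E \left(-143 - 98\right) = 1028 \left(-143 - 98\right) = 1028 \left(-241\right) = -247748$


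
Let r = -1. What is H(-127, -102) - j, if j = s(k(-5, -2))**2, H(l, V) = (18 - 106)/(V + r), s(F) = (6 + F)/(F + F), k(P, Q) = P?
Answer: 8697/10300 ≈ 0.84437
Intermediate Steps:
s(F) = (6 + F)/(2*F) (s(F) = (6 + F)/((2*F)) = (6 + F)*(1/(2*F)) = (6 + F)/(2*F))
H(l, V) = -88/(-1 + V) (H(l, V) = (18 - 106)/(V - 1) = -88/(-1 + V))
j = 1/100 (j = ((1/2)*(6 - 5)/(-5))**2 = ((1/2)*(-1/5)*1)**2 = (-1/10)**2 = 1/100 ≈ 0.010000)
H(-127, -102) - j = -88/(-1 - 102) - 1*1/100 = -88/(-103) - 1/100 = -88*(-1/103) - 1/100 = 88/103 - 1/100 = 8697/10300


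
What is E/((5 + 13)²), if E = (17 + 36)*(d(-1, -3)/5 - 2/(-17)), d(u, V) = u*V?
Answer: 3233/27540 ≈ 0.11739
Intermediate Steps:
d(u, V) = V*u
E = 3233/85 (E = (17 + 36)*(-3*(-1)/5 - 2/(-17)) = 53*(3*(⅕) - 2*(-1/17)) = 53*(⅗ + 2/17) = 53*(61/85) = 3233/85 ≈ 38.035)
E/((5 + 13)²) = 3233/(85*((5 + 13)²)) = 3233/(85*(18²)) = (3233/85)/324 = (3233/85)*(1/324) = 3233/27540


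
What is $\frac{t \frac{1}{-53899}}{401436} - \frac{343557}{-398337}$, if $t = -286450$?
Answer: $\frac{1238942759451433}{1436469542720478} \approx 0.86249$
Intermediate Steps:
$\frac{t \frac{1}{-53899}}{401436} - \frac{343557}{-398337} = \frac{\left(-286450\right) \frac{1}{-53899}}{401436} - \frac{343557}{-398337} = \left(-286450\right) \left(- \frac{1}{53899}\right) \frac{1}{401436} - - \frac{114519}{132779} = \frac{286450}{53899} \cdot \frac{1}{401436} + \frac{114519}{132779} = \frac{143225}{10818499482} + \frac{114519}{132779} = \frac{1238942759451433}{1436469542720478}$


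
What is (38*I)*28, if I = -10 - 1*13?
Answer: -24472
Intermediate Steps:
I = -23 (I = -10 - 13 = -23)
(38*I)*28 = (38*(-23))*28 = -874*28 = -24472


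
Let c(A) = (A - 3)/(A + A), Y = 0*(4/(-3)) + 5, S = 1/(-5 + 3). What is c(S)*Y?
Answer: 35/2 ≈ 17.500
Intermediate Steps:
S = -½ (S = 1/(-2) = -½ ≈ -0.50000)
Y = 5 (Y = 0*(4*(-⅓)) + 5 = 0*(-4/3) + 5 = 0 + 5 = 5)
c(A) = (-3 + A)/(2*A) (c(A) = (-3 + A)/((2*A)) = (-3 + A)*(1/(2*A)) = (-3 + A)/(2*A))
c(S)*Y = ((-3 - ½)/(2*(-½)))*5 = ((½)*(-2)*(-7/2))*5 = (7/2)*5 = 35/2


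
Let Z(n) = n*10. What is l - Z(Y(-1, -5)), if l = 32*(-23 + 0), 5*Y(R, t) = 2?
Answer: -740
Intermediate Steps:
Y(R, t) = ⅖ (Y(R, t) = (⅕)*2 = ⅖)
l = -736 (l = 32*(-23) = -736)
Z(n) = 10*n
l - Z(Y(-1, -5)) = -736 - 10*2/5 = -736 - 1*4 = -736 - 4 = -740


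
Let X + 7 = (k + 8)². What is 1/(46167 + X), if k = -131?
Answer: 1/61289 ≈ 1.6316e-5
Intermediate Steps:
X = 15122 (X = -7 + (-131 + 8)² = -7 + (-123)² = -7 + 15129 = 15122)
1/(46167 + X) = 1/(46167 + 15122) = 1/61289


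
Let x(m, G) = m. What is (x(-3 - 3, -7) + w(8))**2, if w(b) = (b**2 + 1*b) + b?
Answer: 5476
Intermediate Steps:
w(b) = b**2 + 2*b (w(b) = (b**2 + b) + b = (b + b**2) + b = b**2 + 2*b)
(x(-3 - 3, -7) + w(8))**2 = ((-3 - 3) + 8*(2 + 8))**2 = (-6 + 8*10)**2 = (-6 + 80)**2 = 74**2 = 5476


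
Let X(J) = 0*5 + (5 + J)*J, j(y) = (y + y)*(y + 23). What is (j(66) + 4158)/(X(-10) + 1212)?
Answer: 7953/631 ≈ 12.604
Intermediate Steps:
j(y) = 2*y*(23 + y) (j(y) = (2*y)*(23 + y) = 2*y*(23 + y))
X(J) = J*(5 + J) (X(J) = 0 + J*(5 + J) = J*(5 + J))
(j(66) + 4158)/(X(-10) + 1212) = (2*66*(23 + 66) + 4158)/(-10*(5 - 10) + 1212) = (2*66*89 + 4158)/(-10*(-5) + 1212) = (11748 + 4158)/(50 + 1212) = 15906/1262 = 15906*(1/1262) = 7953/631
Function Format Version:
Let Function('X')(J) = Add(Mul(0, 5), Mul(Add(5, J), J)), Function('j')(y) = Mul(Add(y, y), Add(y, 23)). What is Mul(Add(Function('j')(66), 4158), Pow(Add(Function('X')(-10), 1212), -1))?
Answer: Rational(7953, 631) ≈ 12.604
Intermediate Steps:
Function('j')(y) = Mul(2, y, Add(23, y)) (Function('j')(y) = Mul(Mul(2, y), Add(23, y)) = Mul(2, y, Add(23, y)))
Function('X')(J) = Mul(J, Add(5, J)) (Function('X')(J) = Add(0, Mul(J, Add(5, J))) = Mul(J, Add(5, J)))
Mul(Add(Function('j')(66), 4158), Pow(Add(Function('X')(-10), 1212), -1)) = Mul(Add(Mul(2, 66, Add(23, 66)), 4158), Pow(Add(Mul(-10, Add(5, -10)), 1212), -1)) = Mul(Add(Mul(2, 66, 89), 4158), Pow(Add(Mul(-10, -5), 1212), -1)) = Mul(Add(11748, 4158), Pow(Add(50, 1212), -1)) = Mul(15906, Pow(1262, -1)) = Mul(15906, Rational(1, 1262)) = Rational(7953, 631)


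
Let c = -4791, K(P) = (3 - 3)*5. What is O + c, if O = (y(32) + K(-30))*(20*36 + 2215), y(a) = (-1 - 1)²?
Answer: 6949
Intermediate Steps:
K(P) = 0 (K(P) = 0*5 = 0)
y(a) = 4 (y(a) = (-2)² = 4)
O = 11740 (O = (4 + 0)*(20*36 + 2215) = 4*(720 + 2215) = 4*2935 = 11740)
O + c = 11740 - 4791 = 6949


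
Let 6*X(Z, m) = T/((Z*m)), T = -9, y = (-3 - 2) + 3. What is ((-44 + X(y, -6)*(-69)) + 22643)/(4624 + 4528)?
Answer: 180861/73216 ≈ 2.4702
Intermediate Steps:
y = -2 (y = -5 + 3 = -2)
X(Z, m) = -3/(2*Z*m) (X(Z, m) = (-9*1/(Z*m))/6 = (-9/(Z*m))/6 = -3/(2*Z*m))
((-44 + X(y, -6)*(-69)) + 22643)/(4624 + 4528) = ((-44 - 3/2/(-2*(-6))*(-69)) + 22643)/(4624 + 4528) = ((-44 - 3/2*(-½)*(-⅙)*(-69)) + 22643)/9152 = ((-44 - ⅛*(-69)) + 22643)*(1/9152) = ((-44 + 69/8) + 22643)*(1/9152) = (-283/8 + 22643)*(1/9152) = (180861/8)*(1/9152) = 180861/73216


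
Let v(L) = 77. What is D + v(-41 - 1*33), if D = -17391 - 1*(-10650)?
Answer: -6664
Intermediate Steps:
D = -6741 (D = -17391 + 10650 = -6741)
D + v(-41 - 1*33) = -6741 + 77 = -6664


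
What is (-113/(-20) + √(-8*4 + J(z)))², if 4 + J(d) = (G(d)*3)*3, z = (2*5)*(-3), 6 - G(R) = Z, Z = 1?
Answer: 29929/400 ≈ 74.823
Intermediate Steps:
G(R) = 5 (G(R) = 6 - 1*1 = 6 - 1 = 5)
z = -30 (z = 10*(-3) = -30)
J(d) = 41 (J(d) = -4 + (5*3)*3 = -4 + 15*3 = -4 + 45 = 41)
(-113/(-20) + √(-8*4 + J(z)))² = (-113/(-20) + √(-8*4 + 41))² = (-113*(-1/20) + √(-32 + 41))² = (113/20 + √9)² = (113/20 + 3)² = (173/20)² = 29929/400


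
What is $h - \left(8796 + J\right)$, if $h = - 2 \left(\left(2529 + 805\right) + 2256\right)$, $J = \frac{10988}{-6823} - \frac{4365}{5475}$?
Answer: $- \frac{49742134407}{2490395} \approx -19974.0$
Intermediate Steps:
$J = - \frac{5996113}{2490395}$ ($J = 10988 \left(- \frac{1}{6823}\right) - \frac{291}{365} = - \frac{10988}{6823} - \frac{291}{365} = - \frac{5996113}{2490395} \approx -2.4077$)
$h = -11180$ ($h = - 2 \left(3334 + 2256\right) = \left(-2\right) 5590 = -11180$)
$h - \left(8796 + J\right) = -11180 - \left(8796 - \frac{5996113}{2490395}\right) = -11180 - \frac{21899518307}{2490395} = - \frac{49742134407}{2490395}$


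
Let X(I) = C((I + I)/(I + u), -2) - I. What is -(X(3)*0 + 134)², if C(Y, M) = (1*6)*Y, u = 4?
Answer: -17956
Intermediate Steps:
C(Y, M) = 6*Y
X(I) = -I + 12*I/(4 + I) (X(I) = 6*((I + I)/(I + 4)) - I = 6*((2*I)/(4 + I)) - I = 6*(2*I/(4 + I)) - I = 12*I/(4 + I) - I = -I + 12*I/(4 + I))
-(X(3)*0 + 134)² = -((3*(8 - 1*3)/(4 + 3))*0 + 134)² = -((3*(8 - 3)/7)*0 + 134)² = -((3*(⅐)*5)*0 + 134)² = -((15/7)*0 + 134)² = -(0 + 134)² = -1*134² = -1*17956 = -17956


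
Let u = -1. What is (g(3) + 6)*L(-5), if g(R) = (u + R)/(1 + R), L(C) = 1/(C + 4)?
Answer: -13/2 ≈ -6.5000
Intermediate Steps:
L(C) = 1/(4 + C)
g(R) = (-1 + R)/(1 + R)
(g(3) + 6)*L(-5) = ((-1 + 3)/(1 + 3) + 6)/(4 - 5) = (2/4 + 6)/(-1) = ((1/4)*2 + 6)*(-1) = (1/2 + 6)*(-1) = (13/2)*(-1) = -13/2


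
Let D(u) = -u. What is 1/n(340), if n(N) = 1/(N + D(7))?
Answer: 333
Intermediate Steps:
n(N) = 1/(-7 + N) (n(N) = 1/(N - 1*7) = 1/(N - 7) = 1/(-7 + N))
1/n(340) = 1/(1/(-7 + 340)) = 1/(1/333) = 333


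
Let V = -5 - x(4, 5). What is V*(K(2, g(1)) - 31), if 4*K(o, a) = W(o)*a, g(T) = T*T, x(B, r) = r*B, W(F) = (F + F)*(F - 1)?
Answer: 750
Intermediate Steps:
W(F) = 2*F*(-1 + F) (W(F) = (2*F)*(-1 + F) = 2*F*(-1 + F))
x(B, r) = B*r
g(T) = T**2
V = -25 (V = -5 - 4*5 = -5 - 1*20 = -5 - 20 = -25)
K(o, a) = a*o*(-1 + o)/2 (K(o, a) = ((2*o*(-1 + o))*a)/4 = (2*a*o*(-1 + o))/4 = a*o*(-1 + o)/2)
V*(K(2, g(1)) - 31) = -25*((1/2)*1**2*2*(-1 + 2) - 31) = -25*((1/2)*1*2*1 - 31) = -25*(1 - 31) = -25*(-30) = 750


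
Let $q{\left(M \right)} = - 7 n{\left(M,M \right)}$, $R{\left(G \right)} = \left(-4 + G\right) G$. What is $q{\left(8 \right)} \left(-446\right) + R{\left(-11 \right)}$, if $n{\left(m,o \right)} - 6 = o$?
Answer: $43873$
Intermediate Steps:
$n{\left(m,o \right)} = 6 + o$
$R{\left(G \right)} = G \left(-4 + G\right)$
$q{\left(M \right)} = -42 - 7 M$ ($q{\left(M \right)} = - 7 \left(6 + M\right) = -42 - 7 M$)
$q{\left(8 \right)} \left(-446\right) + R{\left(-11 \right)} = \left(-42 - 56\right) \left(-446\right) - 11 \left(-4 - 11\right) = \left(-42 - 56\right) \left(-446\right) - -165 = \left(-98\right) \left(-446\right) + 165 = 43708 + 165 = 43873$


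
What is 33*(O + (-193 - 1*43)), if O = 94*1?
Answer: -4686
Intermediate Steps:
O = 94
33*(O + (-193 - 1*43)) = 33*(94 + (-193 - 1*43)) = 33*(94 + (-193 - 43)) = 33*(94 - 236) = 33*(-142) = -4686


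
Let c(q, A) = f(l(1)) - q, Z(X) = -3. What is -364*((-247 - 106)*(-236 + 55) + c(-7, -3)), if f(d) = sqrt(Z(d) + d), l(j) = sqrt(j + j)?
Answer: -23259600 - 364*I*sqrt(3 - sqrt(2)) ≈ -2.326e+7 - 458.38*I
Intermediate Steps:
l(j) = sqrt(2)*sqrt(j) (l(j) = sqrt(2*j) = sqrt(2)*sqrt(j))
f(d) = sqrt(-3 + d)
c(q, A) = sqrt(-3 + sqrt(2)) - q (c(q, A) = sqrt(-3 + sqrt(2)*sqrt(1)) - q = sqrt(-3 + sqrt(2)*1) - q = sqrt(-3 + sqrt(2)) - q)
-364*((-247 - 106)*(-236 + 55) + c(-7, -3)) = -364*((-247 - 106)*(-236 + 55) + (-1*(-7) + I*sqrt(3 - sqrt(2)))) = -364*(-353*(-181) + (7 + I*sqrt(3 - sqrt(2)))) = -364*(63893 + (7 + I*sqrt(3 - sqrt(2)))) = -364*(63900 + I*sqrt(3 - sqrt(2))) = -23259600 - 364*I*sqrt(3 - sqrt(2))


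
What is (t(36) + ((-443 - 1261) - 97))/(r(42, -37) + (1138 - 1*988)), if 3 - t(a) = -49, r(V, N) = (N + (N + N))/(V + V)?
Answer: -48972/4163 ≈ -11.764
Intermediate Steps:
r(V, N) = 3*N/(2*V) (r(V, N) = (N + 2*N)/((2*V)) = (3*N)*(1/(2*V)) = 3*N/(2*V))
t(a) = 52 (t(a) = 3 - 1*(-49) = 3 + 49 = 52)
(t(36) + ((-443 - 1261) - 97))/(r(42, -37) + (1138 - 1*988)) = (52 + ((-443 - 1261) - 97))/((3/2)*(-37)/42 + (1138 - 1*988)) = (52 + (-1704 - 97))/((3/2)*(-37)*(1/42) + (1138 - 988)) = (52 - 1801)/(-37/28 + 150) = -1749/4163/28 = -1749*28/4163 = -48972/4163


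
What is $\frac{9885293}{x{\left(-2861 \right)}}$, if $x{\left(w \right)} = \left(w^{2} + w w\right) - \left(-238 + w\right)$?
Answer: $\frac{9885293}{16373741} \approx 0.60373$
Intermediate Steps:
$x{\left(w \right)} = 238 - w + 2 w^{2}$ ($x{\left(w \right)} = \left(w^{2} + w^{2}\right) - \left(-238 + w\right) = 2 w^{2} - \left(-238 + w\right) = 238 - w + 2 w^{2}$)
$\frac{9885293}{x{\left(-2861 \right)}} = \frac{9885293}{238 - -2861 + 2 \left(-2861\right)^{2}} = \frac{9885293}{238 + 2861 + 2 \cdot 8185321} = \frac{9885293}{238 + 2861 + 16370642} = \frac{9885293}{16373741}$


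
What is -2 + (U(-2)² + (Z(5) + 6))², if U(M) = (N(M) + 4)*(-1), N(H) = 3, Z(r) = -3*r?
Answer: 1598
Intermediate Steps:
U(M) = -7 (U(M) = (3 + 4)*(-1) = 7*(-1) = -7)
-2 + (U(-2)² + (Z(5) + 6))² = -2 + ((-7)² + (-3*5 + 6))² = -2 + (49 + (-15 + 6))² = -2 + (49 - 9)² = -2 + 40² = -2 + 1600 = 1598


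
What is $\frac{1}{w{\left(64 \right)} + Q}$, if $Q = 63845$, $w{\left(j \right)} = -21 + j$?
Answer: $\frac{1}{63888} \approx 1.5652 \cdot 10^{-5}$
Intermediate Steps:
$\frac{1}{w{\left(64 \right)} + Q} = \frac{1}{\left(-21 + 64\right) + 63845} = \frac{1}{43 + 63845} = \frac{1}{63888}$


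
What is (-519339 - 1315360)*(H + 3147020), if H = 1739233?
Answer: -8964803492847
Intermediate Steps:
(-519339 - 1315360)*(H + 3147020) = (-519339 - 1315360)*(1739233 + 3147020) = -1834699*4886253 = -8964803492847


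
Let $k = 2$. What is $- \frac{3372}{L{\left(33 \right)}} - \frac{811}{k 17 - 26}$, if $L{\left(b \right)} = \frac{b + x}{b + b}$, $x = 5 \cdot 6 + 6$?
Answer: $- \frac{612125}{184} \approx -3326.8$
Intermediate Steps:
$x = 36$ ($x = 30 + 6 = 36$)
$L{\left(b \right)} = \frac{36 + b}{2 b}$ ($L{\left(b \right)} = \frac{b + 36}{b + b} = \frac{36 + b}{2 b}$)
$- \frac{3372}{L{\left(33 \right)}} - \frac{811}{k 17 - 26} = - \frac{3372}{\frac{1}{2} \cdot \frac{1}{33} \left(36 + 33\right)} - \frac{811}{2 \cdot 17 - 26} = - \frac{3372}{\frac{1}{2} \cdot \frac{1}{33} \cdot 69} - \frac{811}{34 - 26} = - \frac{3372}{\frac{23}{22}} - \frac{811}{8} = \left(-3372\right) \frac{22}{23} - \frac{811}{8} = - \frac{74184}{23} - \frac{811}{8} = - \frac{612125}{184}$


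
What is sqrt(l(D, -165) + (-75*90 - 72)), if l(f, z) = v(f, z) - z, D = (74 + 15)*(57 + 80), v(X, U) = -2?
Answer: I*sqrt(6659) ≈ 81.603*I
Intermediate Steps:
D = 12193 (D = 89*137 = 12193)
l(f, z) = -2 - z
sqrt(l(D, -165) + (-75*90 - 72)) = sqrt((-2 - 1*(-165)) + (-75*90 - 72)) = sqrt((-2 + 165) + (-6750 - 72)) = sqrt(163 - 6822) = sqrt(-6659) = I*sqrt(6659)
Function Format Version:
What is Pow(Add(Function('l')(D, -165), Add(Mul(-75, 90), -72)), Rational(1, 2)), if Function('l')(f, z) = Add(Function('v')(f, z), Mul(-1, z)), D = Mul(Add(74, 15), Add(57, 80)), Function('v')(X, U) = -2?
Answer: Mul(I, Pow(6659, Rational(1, 2))) ≈ Mul(81.603, I)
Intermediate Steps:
D = 12193 (D = Mul(89, 137) = 12193)
Function('l')(f, z) = Add(-2, Mul(-1, z))
Pow(Add(Function('l')(D, -165), Add(Mul(-75, 90), -72)), Rational(1, 2)) = Pow(Add(Add(-2, Mul(-1, -165)), Add(Mul(-75, 90), -72)), Rational(1, 2)) = Pow(Add(Add(-2, 165), Add(-6750, -72)), Rational(1, 2)) = Pow(Add(163, -6822), Rational(1, 2)) = Pow(-6659, Rational(1, 2)) = Mul(I, Pow(6659, Rational(1, 2)))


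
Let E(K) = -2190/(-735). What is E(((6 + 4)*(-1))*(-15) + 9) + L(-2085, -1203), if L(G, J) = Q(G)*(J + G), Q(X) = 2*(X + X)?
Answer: 1343674226/49 ≈ 2.7422e+7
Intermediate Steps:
Q(X) = 4*X (Q(X) = 2*(2*X) = 4*X)
E(K) = 146/49 (E(K) = -2190*(-1/735) = 146/49)
L(G, J) = 4*G*(G + J) (L(G, J) = (4*G)*(J + G) = (4*G)*(G + J) = 4*G*(G + J))
E(((6 + 4)*(-1))*(-15) + 9) + L(-2085, -1203) = 146/49 + 4*(-2085)*(-2085 - 1203) = 146/49 + 4*(-2085)*(-3288) = 146/49 + 27421920 = 1343674226/49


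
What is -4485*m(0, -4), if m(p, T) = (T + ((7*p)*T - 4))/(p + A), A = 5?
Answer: 7176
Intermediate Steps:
m(p, T) = (-4 + T + 7*T*p)/(5 + p) (m(p, T) = (T + ((7*p)*T - 4))/(p + 5) = (T + (7*T*p - 4))/(5 + p) = (T + (-4 + 7*T*p))/(5 + p) = (-4 + T + 7*T*p)/(5 + p))
-4485*m(0, -4) = -4485*(-4 - 4 + 7*(-4)*0)/(5 + 0) = -4485*(-4 - 4 + 0)/5 = -897*(-8) = -4485*(-8/5) = 7176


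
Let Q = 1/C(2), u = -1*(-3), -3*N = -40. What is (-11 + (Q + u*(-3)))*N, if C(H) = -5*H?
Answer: -268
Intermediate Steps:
N = 40/3 (N = -1/3*(-40) = 40/3 ≈ 13.333)
u = 3
Q = -1/10 (Q = 1/(-5*2) = 1/(-10) = -1/10 ≈ -0.10000)
(-11 + (Q + u*(-3)))*N = (-11 + (-1/10 + 3*(-3)))*(40/3) = (-11 + (-1/10 - 9))*(40/3) = (-11 - 91/10)*(40/3) = -201/10*40/3 = -268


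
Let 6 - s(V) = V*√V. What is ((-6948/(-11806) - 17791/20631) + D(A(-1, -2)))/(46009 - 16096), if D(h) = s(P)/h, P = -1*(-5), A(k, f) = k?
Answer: -764056937/3642948513009 + 5*√5/29913 ≈ 0.00016403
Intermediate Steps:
P = 5
s(V) = 6 - V^(3/2) (s(V) = 6 - V*√V = 6 - V^(3/2))
D(h) = (6 - 5*√5)/h (D(h) = (6 - 5^(3/2))/h = (6 - 5*√5)/h)
((-6948/(-11806) - 17791/20631) + D(A(-1, -2)))/(46009 - 16096) = ((-6948/(-11806) - 17791/20631) + (6 - 5*√5)/(-1))/(46009 - 16096) = ((-6948*(-1/11806) - 17791*1/20631) - (6 - 5*√5))/29913 = ((3474/5903 - 17791/20631) + (-6 + 5*√5))*(1/29913) = (-33348179/121784793 + (-6 + 5*√5))*(1/29913) = (-764056937/121784793 + 5*√5)*(1/29913) = -764056937/3642948513009 + 5*√5/29913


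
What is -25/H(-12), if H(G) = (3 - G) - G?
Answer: -25/27 ≈ -0.92593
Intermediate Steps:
H(G) = 3 - 2*G
-25/H(-12) = -25/(3 - 2*(-12)) = -25/(3 + 24) = -25/27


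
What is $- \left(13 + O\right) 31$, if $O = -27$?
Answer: $434$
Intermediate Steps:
$- \left(13 + O\right) 31 = - \left(13 - 27\right) 31 = - \left(-14\right) 31 = \left(-1\right) \left(-434\right) = 434$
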